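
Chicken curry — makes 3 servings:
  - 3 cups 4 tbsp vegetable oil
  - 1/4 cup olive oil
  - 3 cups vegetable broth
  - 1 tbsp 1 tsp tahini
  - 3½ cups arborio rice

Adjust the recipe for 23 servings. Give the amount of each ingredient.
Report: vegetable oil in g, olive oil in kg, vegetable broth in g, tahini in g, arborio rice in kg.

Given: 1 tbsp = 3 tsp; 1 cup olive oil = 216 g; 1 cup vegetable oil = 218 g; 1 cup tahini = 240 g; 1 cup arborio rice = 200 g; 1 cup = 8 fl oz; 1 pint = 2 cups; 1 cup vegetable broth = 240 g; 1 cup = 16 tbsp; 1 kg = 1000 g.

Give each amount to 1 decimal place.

vegetable oil: 5431.8 g; olive oil: 0.4 kg; vegetable broth: 5520.0 g; tahini: 153.3 g; arborio rice: 5.4 kg

Scaling factor: 23/3.
vegetable oil: (3 cup + 4 tbsp = 3.25 cup) × 23/3 × 218 g/cup ≈ 5431.8 g
olive oil: 0.25 cup × 23/3 × 216 g/cup ÷ 1000 g/kg ≈ 0.4 kg
vegetable broth: 3 cup × 23/3 × 240 g/cup = 5520.0 g
tahini: (1 tbsp + 1 tsp = 4/3 tbsp) × 23/3 ÷ 16 tbsp/cup × 240 g/cup ≈ 153.3 g
arborio rice: 3.5 cup × 23/3 × 200 g/cup ÷ 1000 g/kg ≈ 5.4 kg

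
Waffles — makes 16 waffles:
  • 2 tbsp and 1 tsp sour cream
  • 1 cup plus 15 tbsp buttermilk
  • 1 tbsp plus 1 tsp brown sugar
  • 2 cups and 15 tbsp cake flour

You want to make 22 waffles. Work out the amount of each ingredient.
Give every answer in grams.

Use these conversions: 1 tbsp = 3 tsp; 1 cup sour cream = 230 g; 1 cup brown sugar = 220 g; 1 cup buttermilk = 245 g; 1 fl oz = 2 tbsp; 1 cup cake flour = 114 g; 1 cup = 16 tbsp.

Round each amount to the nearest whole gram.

sour cream: 46 g; buttermilk: 653 g; brown sugar: 25 g; cake flour: 460 g

Scaling factor: 22/16 = 11/8 = 1.375.
sour cream: (2 tbsp + 1 tsp = 7/3 tbsp) × 11/8 ÷ 16 tbsp/cup × 230 g/cup ≈ 46 g
buttermilk: (1 cup + 15 tbsp = 1.9375 cup) × 11/8 × 245 g/cup ≈ 653 g
brown sugar: (1 tbsp + 1 tsp = 4/3 tbsp) × 11/8 ÷ 16 tbsp/cup × 220 g/cup ≈ 25 g
cake flour: (2 cup + 15 tbsp = 2.9375 cup) × 11/8 × 114 g/cup ≈ 460 g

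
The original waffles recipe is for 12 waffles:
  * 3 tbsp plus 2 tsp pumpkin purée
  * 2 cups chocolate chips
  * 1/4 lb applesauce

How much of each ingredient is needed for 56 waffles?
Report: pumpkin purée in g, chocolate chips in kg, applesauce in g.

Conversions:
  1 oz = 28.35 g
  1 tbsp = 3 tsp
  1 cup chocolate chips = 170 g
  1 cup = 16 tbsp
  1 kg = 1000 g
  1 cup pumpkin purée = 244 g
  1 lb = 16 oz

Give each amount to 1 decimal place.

pumpkin purée: 260.9 g; chocolate chips: 1.6 kg; applesauce: 529.2 g

Scaling factor: 56/12 = 14/3.
pumpkin purée: (3 tbsp + 2 tsp = 11/3 tbsp) × 14/3 ÷ 16 tbsp/cup × 244 g/cup ≈ 260.9 g
chocolate chips: 2 cup × 14/3 × 170 g/cup ÷ 1000 g/kg ≈ 1.6 kg
applesauce: 0.25 lb × 14/3 × 16 oz/lb × 28.35 g/oz = 529.2 g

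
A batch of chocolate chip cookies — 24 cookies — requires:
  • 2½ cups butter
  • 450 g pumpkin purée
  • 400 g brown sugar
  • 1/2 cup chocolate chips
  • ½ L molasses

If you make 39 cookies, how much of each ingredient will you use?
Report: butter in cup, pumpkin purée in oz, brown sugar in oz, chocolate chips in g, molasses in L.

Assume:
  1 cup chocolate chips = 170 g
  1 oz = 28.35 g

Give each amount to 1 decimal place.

butter: 4.1 cup; pumpkin purée: 25.8 oz; brown sugar: 22.9 oz; chocolate chips: 138.1 g; molasses: 0.8 L

Scaling factor: 39/24 = 13/8 = 1.625.
butter: 2.5 cup × 13/8 ≈ 4.1 cup
pumpkin purée: 450 g × 13/8 ÷ 28.35 g/oz ≈ 25.8 oz
brown sugar: 400 g × 13/8 ÷ 28.35 g/oz ≈ 22.9 oz
chocolate chips: 0.5 cup × 13/8 × 170 g/cup ≈ 138.1 g
molasses: 0.5 L × 13/8 ≈ 0.8 L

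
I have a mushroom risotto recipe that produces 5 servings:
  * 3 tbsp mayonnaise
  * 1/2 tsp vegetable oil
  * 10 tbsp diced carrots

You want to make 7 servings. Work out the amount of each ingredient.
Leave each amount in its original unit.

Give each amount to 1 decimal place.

Scaling factor: 7/5 = 1.4.
mayonnaise: 3 tbsp × 7/5 = 4.2 tbsp
vegetable oil: 0.5 tsp × 7/5 = 0.7 tsp
diced carrots: 10 tbsp × 7/5 = 14.0 tbsp

mayonnaise: 4.2 tbsp; vegetable oil: 0.7 tsp; diced carrots: 14.0 tbsp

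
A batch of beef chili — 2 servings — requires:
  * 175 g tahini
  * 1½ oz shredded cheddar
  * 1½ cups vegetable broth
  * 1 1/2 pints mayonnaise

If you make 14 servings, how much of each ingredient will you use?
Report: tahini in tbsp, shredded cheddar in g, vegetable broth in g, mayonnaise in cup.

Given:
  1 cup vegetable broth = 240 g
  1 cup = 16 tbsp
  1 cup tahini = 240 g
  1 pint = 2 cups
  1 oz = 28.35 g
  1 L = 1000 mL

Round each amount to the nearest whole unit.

tahini: 82 tbsp; shredded cheddar: 298 g; vegetable broth: 2520 g; mayonnaise: 21 cup

Scaling factor: 14/2 = 7.
tahini: 175 g × 7 ÷ 240 g/cup × 16 tbsp/cup ≈ 82 tbsp
shredded cheddar: 1.5 oz × 7 × 28.35 g/oz ≈ 298 g
vegetable broth: 1.5 cup × 7 × 240 g/cup = 2520 g
mayonnaise: 1.5 pint × 7 × 2 cup/pint = 21 cup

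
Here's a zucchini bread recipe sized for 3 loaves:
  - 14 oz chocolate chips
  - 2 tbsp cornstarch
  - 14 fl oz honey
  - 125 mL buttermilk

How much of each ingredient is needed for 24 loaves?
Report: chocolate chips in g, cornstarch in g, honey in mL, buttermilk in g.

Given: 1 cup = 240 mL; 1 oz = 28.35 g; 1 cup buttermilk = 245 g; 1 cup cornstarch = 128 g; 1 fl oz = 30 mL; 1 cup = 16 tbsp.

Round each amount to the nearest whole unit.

chocolate chips: 3175 g; cornstarch: 128 g; honey: 3360 mL; buttermilk: 1021 g

Scaling factor: 24/3 = 8.
chocolate chips: 14 oz × 8 × 28.35 g/oz ≈ 3175 g
cornstarch: 2 tbsp × 8 ÷ 16 tbsp/cup × 128 g/cup = 128 g
honey: 14 fl oz × 8 × 30 mL/fl oz = 3360 mL
buttermilk: 125 mL × 8 ÷ 240 mL/cup × 245 g/cup ≈ 1021 g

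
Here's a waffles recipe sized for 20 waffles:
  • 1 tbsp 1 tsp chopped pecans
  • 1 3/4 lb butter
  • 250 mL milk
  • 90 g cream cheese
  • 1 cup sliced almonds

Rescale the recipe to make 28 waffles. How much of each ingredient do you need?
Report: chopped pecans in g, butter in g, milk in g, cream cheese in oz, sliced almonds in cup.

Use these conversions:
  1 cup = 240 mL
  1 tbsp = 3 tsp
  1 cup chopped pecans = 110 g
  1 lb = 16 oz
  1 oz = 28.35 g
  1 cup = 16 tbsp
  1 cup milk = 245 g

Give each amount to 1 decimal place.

chopped pecans: 12.8 g; butter: 1111.3 g; milk: 357.3 g; cream cheese: 4.4 oz; sliced almonds: 1.4 cup

Scaling factor: 28/20 = 7/5 = 1.4.
chopped pecans: (1 tbsp + 1 tsp = 4/3 tbsp) × 7/5 ÷ 16 tbsp/cup × 110 g/cup ≈ 12.8 g
butter: 1.75 lb × 7/5 × 16 oz/lb × 28.35 g/oz ≈ 1111.3 g
milk: 250 mL × 7/5 ÷ 240 mL/cup × 245 g/cup ≈ 357.3 g
cream cheese: 90 g × 7/5 ÷ 28.35 g/oz ≈ 4.4 oz
sliced almonds: 1 cup × 7/5 = 1.4 cup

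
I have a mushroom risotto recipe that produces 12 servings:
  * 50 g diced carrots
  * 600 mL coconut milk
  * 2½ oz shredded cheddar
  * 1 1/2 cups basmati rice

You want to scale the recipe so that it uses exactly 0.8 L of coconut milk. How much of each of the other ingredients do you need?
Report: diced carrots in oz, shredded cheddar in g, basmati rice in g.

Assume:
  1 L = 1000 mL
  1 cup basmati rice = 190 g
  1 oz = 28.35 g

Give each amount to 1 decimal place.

The original recipe has 0.6 L of coconut milk, so the scaling factor is 0.8 ÷ 0.6 = 4/3.
diced carrots: 50 g × 4/3 ÷ 28.35 g/oz ≈ 2.4 oz
shredded cheddar: 2.5 oz × 4/3 × 28.35 g/oz = 94.5 g
basmati rice: 1.5 cup × 4/3 × 190 g/cup = 380.0 g

diced carrots: 2.4 oz; shredded cheddar: 94.5 g; basmati rice: 380.0 g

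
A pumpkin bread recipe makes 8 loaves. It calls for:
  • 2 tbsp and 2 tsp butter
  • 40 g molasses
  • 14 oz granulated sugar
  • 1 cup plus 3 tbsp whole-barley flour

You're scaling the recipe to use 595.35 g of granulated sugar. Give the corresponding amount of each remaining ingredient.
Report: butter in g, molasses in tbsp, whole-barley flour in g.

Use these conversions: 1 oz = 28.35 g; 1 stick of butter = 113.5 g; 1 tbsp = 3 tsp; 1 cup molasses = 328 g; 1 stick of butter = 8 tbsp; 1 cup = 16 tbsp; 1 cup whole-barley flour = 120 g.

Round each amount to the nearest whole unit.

The original recipe has 396.9 g of granulated sugar, so the scaling factor is 595.35 ÷ 396.9 = 3/2 = 1.5.
butter: (2 tbsp + 2 tsp = 8/3 tbsp) × 3/2 ÷ 8 tbsp/stick × 113.5 g/stick ≈ 57 g
molasses: 40 g × 3/2 ÷ 328 g/cup × 16 tbsp/cup ≈ 3 tbsp
whole-barley flour: (1 cup + 3 tbsp = 1.1875 cup) × 3/2 × 120 g/cup ≈ 214 g

butter: 57 g; molasses: 3 tbsp; whole-barley flour: 214 g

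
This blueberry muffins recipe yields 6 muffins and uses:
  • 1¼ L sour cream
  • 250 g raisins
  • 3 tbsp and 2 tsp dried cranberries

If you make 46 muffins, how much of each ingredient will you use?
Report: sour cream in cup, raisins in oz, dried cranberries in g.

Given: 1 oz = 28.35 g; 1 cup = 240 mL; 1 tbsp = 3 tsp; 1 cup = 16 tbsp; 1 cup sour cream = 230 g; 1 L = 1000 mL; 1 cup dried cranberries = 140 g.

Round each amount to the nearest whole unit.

Scaling factor: 46/6 = 23/3.
sour cream: 1.25 L × 23/3 × 1000 mL/L ÷ 240 mL/cup ≈ 40 cup
raisins: 250 g × 23/3 ÷ 28.35 g/oz ≈ 68 oz
dried cranberries: (3 tbsp + 2 tsp = 11/3 tbsp) × 23/3 ÷ 16 tbsp/cup × 140 g/cup ≈ 246 g

sour cream: 40 cup; raisins: 68 oz; dried cranberries: 246 g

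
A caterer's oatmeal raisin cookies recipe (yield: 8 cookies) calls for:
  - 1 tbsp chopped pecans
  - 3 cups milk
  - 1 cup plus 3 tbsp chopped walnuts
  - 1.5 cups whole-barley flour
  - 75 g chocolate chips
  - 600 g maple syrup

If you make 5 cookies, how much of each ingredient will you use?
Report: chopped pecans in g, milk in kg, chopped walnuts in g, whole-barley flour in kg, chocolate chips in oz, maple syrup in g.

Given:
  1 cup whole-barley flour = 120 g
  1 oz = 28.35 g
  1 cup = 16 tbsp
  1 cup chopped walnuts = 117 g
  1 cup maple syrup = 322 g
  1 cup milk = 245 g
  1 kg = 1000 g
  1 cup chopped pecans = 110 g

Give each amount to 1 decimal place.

chopped pecans: 4.3 g; milk: 0.5 kg; chopped walnuts: 86.8 g; whole-barley flour: 0.1 kg; chocolate chips: 1.7 oz; maple syrup: 375.0 g

Scaling factor: 5/8 = 0.625.
chopped pecans: 1 tbsp × 5/8 ÷ 16 tbsp/cup × 110 g/cup ≈ 4.3 g
milk: 3 cup × 5/8 × 245 g/cup ÷ 1000 g/kg ≈ 0.5 kg
chopped walnuts: (1 cup + 3 tbsp = 1.1875 cup) × 5/8 × 117 g/cup ≈ 86.8 g
whole-barley flour: 1.5 cup × 5/8 × 120 g/cup ÷ 1000 g/kg ≈ 0.1 kg
chocolate chips: 75 g × 5/8 ÷ 28.35 g/oz ≈ 1.7 oz
maple syrup: 600 g × 5/8 = 375.0 g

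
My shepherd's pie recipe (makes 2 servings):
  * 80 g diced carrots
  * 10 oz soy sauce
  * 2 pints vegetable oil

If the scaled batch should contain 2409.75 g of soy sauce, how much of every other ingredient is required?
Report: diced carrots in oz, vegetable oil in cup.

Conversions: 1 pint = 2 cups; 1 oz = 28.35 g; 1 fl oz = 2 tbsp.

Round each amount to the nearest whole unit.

The original recipe has 283.5 g of soy sauce, so the scaling factor is 2409.75 ÷ 283.5 = 17/2 = 8.5.
diced carrots: 80 g × 17/2 ÷ 28.35 g/oz ≈ 24 oz
vegetable oil: 2 pint × 17/2 × 2 cup/pint = 34 cup

diced carrots: 24 oz; vegetable oil: 34 cup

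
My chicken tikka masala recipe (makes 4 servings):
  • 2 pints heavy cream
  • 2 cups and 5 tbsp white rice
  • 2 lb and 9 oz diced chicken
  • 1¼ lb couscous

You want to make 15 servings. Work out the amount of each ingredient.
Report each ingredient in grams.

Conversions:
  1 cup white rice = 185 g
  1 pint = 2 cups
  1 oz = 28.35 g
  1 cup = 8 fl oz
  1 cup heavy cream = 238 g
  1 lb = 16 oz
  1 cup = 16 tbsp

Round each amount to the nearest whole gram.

heavy cream: 3570 g; white rice: 1604 g; diced chicken: 4359 g; couscous: 2126 g

Scaling factor: 15/4 = 3.75.
heavy cream: 2 pint × 15/4 × 2 cup/pint × 238 g/cup = 3570 g
white rice: (2 cup + 5 tbsp = 2.3125 cup) × 15/4 × 185 g/cup ≈ 1604 g
diced chicken: (2 lb + 9 oz = 2.5625 lb) × 15/4 × 16 oz/lb × 28.35 g/oz ≈ 4359 g
couscous: 1.25 lb × 15/4 × 16 oz/lb × 28.35 g/oz ≈ 2126 g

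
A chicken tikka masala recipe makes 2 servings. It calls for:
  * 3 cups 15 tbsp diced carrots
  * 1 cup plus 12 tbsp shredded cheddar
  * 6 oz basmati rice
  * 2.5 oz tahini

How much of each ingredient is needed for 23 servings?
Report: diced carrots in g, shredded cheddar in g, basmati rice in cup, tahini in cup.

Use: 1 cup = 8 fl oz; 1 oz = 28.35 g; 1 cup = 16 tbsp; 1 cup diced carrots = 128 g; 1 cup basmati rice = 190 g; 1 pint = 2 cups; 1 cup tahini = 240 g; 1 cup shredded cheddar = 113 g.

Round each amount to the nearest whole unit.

Scaling factor: 23/2 = 11.5.
diced carrots: (3 cup + 15 tbsp = 3.9375 cup) × 23/2 × 128 g/cup = 5796 g
shredded cheddar: (1 cup + 12 tbsp = 1.75 cup) × 23/2 × 113 g/cup ≈ 2274 g
basmati rice: 6 oz × 23/2 × 28.35 g/oz ÷ 190 g/cup ≈ 10 cup
tahini: 2.5 oz × 23/2 × 28.35 g/oz ÷ 240 g/cup ≈ 3 cup

diced carrots: 5796 g; shredded cheddar: 2274 g; basmati rice: 10 cup; tahini: 3 cup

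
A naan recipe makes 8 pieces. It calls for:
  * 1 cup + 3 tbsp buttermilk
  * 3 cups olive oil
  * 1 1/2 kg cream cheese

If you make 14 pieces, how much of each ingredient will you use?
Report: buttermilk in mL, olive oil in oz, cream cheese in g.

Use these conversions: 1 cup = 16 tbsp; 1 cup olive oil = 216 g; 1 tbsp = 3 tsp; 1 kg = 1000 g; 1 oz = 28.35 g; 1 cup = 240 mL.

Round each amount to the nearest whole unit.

Scaling factor: 14/8 = 7/4 = 1.75.
buttermilk: (1 cup + 3 tbsp = 1.1875 cup) × 7/4 × 240 mL/cup ≈ 499 mL
olive oil: 3 cup × 7/4 × 216 g/cup ÷ 28.35 g/oz = 40 oz
cream cheese: 1.5 kg × 7/4 × 1000 g/kg = 2625 g

buttermilk: 499 mL; olive oil: 40 oz; cream cheese: 2625 g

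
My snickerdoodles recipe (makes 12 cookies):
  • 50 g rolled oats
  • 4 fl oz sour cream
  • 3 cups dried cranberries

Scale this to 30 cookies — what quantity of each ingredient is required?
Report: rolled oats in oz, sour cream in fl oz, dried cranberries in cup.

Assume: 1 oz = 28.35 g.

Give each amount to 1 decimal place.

rolled oats: 4.4 oz; sour cream: 10.0 fl oz; dried cranberries: 7.5 cup

Scaling factor: 30/12 = 5/2 = 2.5.
rolled oats: 50 g × 5/2 ÷ 28.35 g/oz ≈ 4.4 oz
sour cream: 4 fl oz × 5/2 = 10.0 fl oz
dried cranberries: 3 cup × 5/2 = 7.5 cup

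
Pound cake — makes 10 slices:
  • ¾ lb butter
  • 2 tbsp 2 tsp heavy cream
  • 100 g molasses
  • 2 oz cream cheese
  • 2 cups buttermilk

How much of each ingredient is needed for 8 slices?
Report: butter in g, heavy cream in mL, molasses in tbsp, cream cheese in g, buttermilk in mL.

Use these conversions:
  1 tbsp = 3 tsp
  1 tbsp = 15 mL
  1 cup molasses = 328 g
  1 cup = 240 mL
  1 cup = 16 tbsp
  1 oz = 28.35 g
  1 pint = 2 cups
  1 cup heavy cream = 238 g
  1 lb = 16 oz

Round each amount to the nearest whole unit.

Scaling factor: 8/10 = 4/5 = 0.8.
butter: 0.75 lb × 4/5 × 16 oz/lb × 28.35 g/oz ≈ 272 g
heavy cream: (2 tbsp + 2 tsp = 8/3 tbsp) × 4/5 × 15 mL/tbsp = 32 mL
molasses: 100 g × 4/5 ÷ 328 g/cup × 16 tbsp/cup ≈ 4 tbsp
cream cheese: 2 oz × 4/5 × 28.35 g/oz ≈ 45 g
buttermilk: 2 cup × 4/5 × 240 mL/cup = 384 mL

butter: 272 g; heavy cream: 32 mL; molasses: 4 tbsp; cream cheese: 45 g; buttermilk: 384 mL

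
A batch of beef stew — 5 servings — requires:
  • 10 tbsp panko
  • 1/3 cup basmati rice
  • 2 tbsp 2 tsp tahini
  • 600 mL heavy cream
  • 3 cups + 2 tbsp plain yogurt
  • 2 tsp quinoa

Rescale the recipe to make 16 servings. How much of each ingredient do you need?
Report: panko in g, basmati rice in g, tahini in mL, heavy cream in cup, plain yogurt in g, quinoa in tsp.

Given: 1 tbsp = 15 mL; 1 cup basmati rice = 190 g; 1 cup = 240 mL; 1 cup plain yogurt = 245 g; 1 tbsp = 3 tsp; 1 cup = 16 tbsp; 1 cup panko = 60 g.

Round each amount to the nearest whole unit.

panko: 120 g; basmati rice: 203 g; tahini: 128 mL; heavy cream: 8 cup; plain yogurt: 2450 g; quinoa: 6 tsp

Scaling factor: 16/5 = 3.2.
panko: 10 tbsp × 16/5 ÷ 16 tbsp/cup × 60 g/cup = 120 g
basmati rice: 1/3 cup × 16/5 × 190 g/cup ≈ 203 g
tahini: (2 tbsp + 2 tsp = 8/3 tbsp) × 16/5 × 15 mL/tbsp = 128 mL
heavy cream: 600 mL × 16/5 ÷ 240 mL/cup = 8 cup
plain yogurt: (3 cup + 2 tbsp = 3.125 cup) × 16/5 × 245 g/cup = 2450 g
quinoa: 2 tsp × 16/5 ≈ 6 tsp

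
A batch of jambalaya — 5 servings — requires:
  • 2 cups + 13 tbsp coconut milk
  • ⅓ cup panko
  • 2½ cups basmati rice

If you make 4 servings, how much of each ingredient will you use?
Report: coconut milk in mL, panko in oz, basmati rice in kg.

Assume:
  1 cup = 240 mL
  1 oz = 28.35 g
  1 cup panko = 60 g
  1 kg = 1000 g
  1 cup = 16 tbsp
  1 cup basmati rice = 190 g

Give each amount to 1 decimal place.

coconut milk: 540.0 mL; panko: 0.6 oz; basmati rice: 0.4 kg

Scaling factor: 4/5 = 0.8.
coconut milk: (2 cup + 13 tbsp = 2.8125 cup) × 4/5 × 240 mL/cup = 540.0 mL
panko: 1/3 cup × 4/5 × 60 g/cup ÷ 28.35 g/oz ≈ 0.6 oz
basmati rice: 2.5 cup × 4/5 × 190 g/cup ÷ 1000 g/kg ≈ 0.4 kg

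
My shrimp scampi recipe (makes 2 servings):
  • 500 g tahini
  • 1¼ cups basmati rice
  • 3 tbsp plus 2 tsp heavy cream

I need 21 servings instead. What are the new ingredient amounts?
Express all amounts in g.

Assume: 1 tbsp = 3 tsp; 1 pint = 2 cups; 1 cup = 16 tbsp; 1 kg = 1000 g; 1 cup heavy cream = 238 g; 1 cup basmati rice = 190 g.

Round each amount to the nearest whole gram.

tahini: 5250 g; basmati rice: 2494 g; heavy cream: 573 g

Scaling factor: 21/2 = 10.5.
tahini: 500 g × 21/2 = 5250 g
basmati rice: 1.25 cup × 21/2 × 190 g/cup ≈ 2494 g
heavy cream: (3 tbsp + 2 tsp = 11/3 tbsp) × 21/2 ÷ 16 tbsp/cup × 238 g/cup ≈ 573 g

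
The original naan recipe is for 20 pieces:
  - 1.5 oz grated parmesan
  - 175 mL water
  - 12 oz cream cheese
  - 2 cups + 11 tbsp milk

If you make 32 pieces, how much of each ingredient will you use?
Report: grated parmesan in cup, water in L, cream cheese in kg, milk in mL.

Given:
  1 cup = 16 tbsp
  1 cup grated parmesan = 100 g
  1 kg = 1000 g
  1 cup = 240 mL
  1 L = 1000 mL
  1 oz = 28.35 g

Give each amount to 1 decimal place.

Scaling factor: 32/20 = 8/5 = 1.6.
grated parmesan: 1.5 oz × 8/5 × 28.35 g/oz ÷ 100 g/cup ≈ 0.7 cup
water: 175 mL × 8/5 ÷ 1000 mL/L ≈ 0.3 L
cream cheese: 12 oz × 8/5 × 28.35 g/oz ÷ 1000 g/kg ≈ 0.5 kg
milk: (2 cup + 11 tbsp = 2.6875 cup) × 8/5 × 240 mL/cup = 1032.0 mL

grated parmesan: 0.7 cup; water: 0.3 L; cream cheese: 0.5 kg; milk: 1032.0 mL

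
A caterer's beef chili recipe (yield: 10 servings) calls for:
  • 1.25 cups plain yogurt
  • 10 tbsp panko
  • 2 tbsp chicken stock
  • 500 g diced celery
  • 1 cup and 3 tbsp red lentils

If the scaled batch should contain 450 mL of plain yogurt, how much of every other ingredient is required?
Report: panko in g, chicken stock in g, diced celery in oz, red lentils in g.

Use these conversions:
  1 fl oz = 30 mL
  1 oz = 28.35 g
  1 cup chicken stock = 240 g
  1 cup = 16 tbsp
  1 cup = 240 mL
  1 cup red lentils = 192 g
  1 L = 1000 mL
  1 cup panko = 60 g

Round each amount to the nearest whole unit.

The original recipe has 300 mL of plain yogurt, so the scaling factor is 450 ÷ 300 = 3/2 = 1.5.
panko: 10 tbsp × 3/2 ÷ 16 tbsp/cup × 60 g/cup ≈ 56 g
chicken stock: 2 tbsp × 3/2 ÷ 16 tbsp/cup × 240 g/cup = 45 g
diced celery: 500 g × 3/2 ÷ 28.35 g/oz ≈ 26 oz
red lentils: (1 cup + 3 tbsp = 1.1875 cup) × 3/2 × 192 g/cup = 342 g

panko: 56 g; chicken stock: 45 g; diced celery: 26 oz; red lentils: 342 g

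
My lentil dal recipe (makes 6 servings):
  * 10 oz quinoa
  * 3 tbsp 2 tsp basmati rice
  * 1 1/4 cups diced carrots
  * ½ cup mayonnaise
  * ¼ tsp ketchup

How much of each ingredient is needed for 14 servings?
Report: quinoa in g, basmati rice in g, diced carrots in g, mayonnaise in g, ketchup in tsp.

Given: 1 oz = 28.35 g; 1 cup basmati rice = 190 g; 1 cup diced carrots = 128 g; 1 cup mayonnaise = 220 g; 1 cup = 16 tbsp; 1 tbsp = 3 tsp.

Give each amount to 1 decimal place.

quinoa: 661.5 g; basmati rice: 101.6 g; diced carrots: 373.3 g; mayonnaise: 256.7 g; ketchup: 0.6 tsp

Scaling factor: 14/6 = 7/3.
quinoa: 10 oz × 7/3 × 28.35 g/oz = 661.5 g
basmati rice: (3 tbsp + 2 tsp = 11/3 tbsp) × 7/3 ÷ 16 tbsp/cup × 190 g/cup ≈ 101.6 g
diced carrots: 1.25 cup × 7/3 × 128 g/cup ≈ 373.3 g
mayonnaise: 0.5 cup × 7/3 × 220 g/cup ≈ 256.7 g
ketchup: 0.25 tsp × 7/3 ≈ 0.6 tsp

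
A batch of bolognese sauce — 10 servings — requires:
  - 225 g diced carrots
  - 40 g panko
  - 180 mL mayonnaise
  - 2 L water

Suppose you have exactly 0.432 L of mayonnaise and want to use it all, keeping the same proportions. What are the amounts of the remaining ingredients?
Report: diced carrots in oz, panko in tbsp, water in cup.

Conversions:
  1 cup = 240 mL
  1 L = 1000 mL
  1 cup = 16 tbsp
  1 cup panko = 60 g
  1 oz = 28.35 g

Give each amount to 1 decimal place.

diced carrots: 19.0 oz; panko: 25.6 tbsp; water: 20.0 cup

The original recipe has 0.18 L of mayonnaise, so the scaling factor is 0.432 ÷ 0.18 = 12/5 = 2.4.
diced carrots: 225 g × 12/5 ÷ 28.35 g/oz ≈ 19.0 oz
panko: 40 g × 12/5 ÷ 60 g/cup × 16 tbsp/cup = 25.6 tbsp
water: 2 L × 12/5 × 1000 mL/L ÷ 240 mL/cup = 20.0 cup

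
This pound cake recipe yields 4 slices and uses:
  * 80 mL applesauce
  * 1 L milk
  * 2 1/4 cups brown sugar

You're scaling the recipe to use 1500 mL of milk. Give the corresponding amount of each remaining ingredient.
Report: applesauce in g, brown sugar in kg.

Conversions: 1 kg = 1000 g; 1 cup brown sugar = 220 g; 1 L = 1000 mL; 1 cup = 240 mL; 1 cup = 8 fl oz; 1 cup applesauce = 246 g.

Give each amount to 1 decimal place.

applesauce: 123.0 g; brown sugar: 0.7 kg

The original recipe has 1000 mL of milk, so the scaling factor is 1500 ÷ 1000 = 3/2 = 1.5.
applesauce: 80 mL × 3/2 ÷ 240 mL/cup × 246 g/cup = 123.0 g
brown sugar: 2.25 cup × 3/2 × 220 g/cup ÷ 1000 g/kg ≈ 0.7 kg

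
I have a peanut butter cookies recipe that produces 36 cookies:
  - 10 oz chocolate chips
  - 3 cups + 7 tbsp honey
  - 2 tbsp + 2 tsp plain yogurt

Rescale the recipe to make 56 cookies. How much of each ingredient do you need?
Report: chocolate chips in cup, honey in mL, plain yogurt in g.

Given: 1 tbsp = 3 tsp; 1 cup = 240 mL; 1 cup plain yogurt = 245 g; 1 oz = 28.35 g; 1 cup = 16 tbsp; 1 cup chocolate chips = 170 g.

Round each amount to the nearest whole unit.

Scaling factor: 56/36 = 14/9.
chocolate chips: 10 oz × 14/9 × 28.35 g/oz ÷ 170 g/cup ≈ 3 cup
honey: (3 cup + 7 tbsp = 3.4375 cup) × 14/9 × 240 mL/cup ≈ 1283 mL
plain yogurt: (2 tbsp + 2 tsp = 8/3 tbsp) × 14/9 ÷ 16 tbsp/cup × 245 g/cup ≈ 64 g

chocolate chips: 3 cup; honey: 1283 mL; plain yogurt: 64 g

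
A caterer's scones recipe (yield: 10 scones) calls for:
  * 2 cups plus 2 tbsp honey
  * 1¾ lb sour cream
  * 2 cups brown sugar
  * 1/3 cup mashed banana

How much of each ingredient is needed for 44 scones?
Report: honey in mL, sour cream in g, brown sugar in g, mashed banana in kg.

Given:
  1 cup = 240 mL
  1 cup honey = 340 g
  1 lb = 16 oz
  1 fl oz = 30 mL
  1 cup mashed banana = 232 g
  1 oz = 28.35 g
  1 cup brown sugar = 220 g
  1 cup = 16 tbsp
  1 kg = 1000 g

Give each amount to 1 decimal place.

Scaling factor: 44/10 = 22/5 = 4.4.
honey: (2 cup + 2 tbsp = 2.125 cup) × 22/5 × 240 mL/cup = 2244.0 mL
sour cream: 1.75 lb × 22/5 × 16 oz/lb × 28.35 g/oz ≈ 3492.7 g
brown sugar: 2 cup × 22/5 × 220 g/cup = 1936.0 g
mashed banana: 1/3 cup × 22/5 × 232 g/cup ÷ 1000 g/kg ≈ 0.3 kg

honey: 2244.0 mL; sour cream: 3492.7 g; brown sugar: 1936.0 g; mashed banana: 0.3 kg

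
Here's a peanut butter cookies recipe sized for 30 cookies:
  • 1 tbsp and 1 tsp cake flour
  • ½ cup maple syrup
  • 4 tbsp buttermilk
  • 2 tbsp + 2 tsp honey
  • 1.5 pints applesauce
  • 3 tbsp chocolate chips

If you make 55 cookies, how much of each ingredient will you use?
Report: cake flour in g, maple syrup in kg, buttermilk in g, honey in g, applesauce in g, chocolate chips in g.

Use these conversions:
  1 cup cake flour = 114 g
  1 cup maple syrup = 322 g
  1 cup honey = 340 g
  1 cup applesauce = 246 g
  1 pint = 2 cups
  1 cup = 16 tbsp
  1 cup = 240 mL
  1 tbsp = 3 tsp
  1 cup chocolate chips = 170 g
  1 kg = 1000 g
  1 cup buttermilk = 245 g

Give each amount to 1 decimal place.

cake flour: 17.4 g; maple syrup: 0.3 kg; buttermilk: 112.3 g; honey: 103.9 g; applesauce: 1353.0 g; chocolate chips: 58.4 g

Scaling factor: 55/30 = 11/6.
cake flour: (1 tbsp + 1 tsp = 4/3 tbsp) × 11/6 ÷ 16 tbsp/cup × 114 g/cup ≈ 17.4 g
maple syrup: 0.5 cup × 11/6 × 322 g/cup ÷ 1000 g/kg ≈ 0.3 kg
buttermilk: 4 tbsp × 11/6 ÷ 16 tbsp/cup × 245 g/cup ≈ 112.3 g
honey: (2 tbsp + 2 tsp = 8/3 tbsp) × 11/6 ÷ 16 tbsp/cup × 340 g/cup ≈ 103.9 g
applesauce: 1.5 pint × 11/6 × 2 cup/pint × 246 g/cup = 1353.0 g
chocolate chips: 3 tbsp × 11/6 ÷ 16 tbsp/cup × 170 g/cup ≈ 58.4 g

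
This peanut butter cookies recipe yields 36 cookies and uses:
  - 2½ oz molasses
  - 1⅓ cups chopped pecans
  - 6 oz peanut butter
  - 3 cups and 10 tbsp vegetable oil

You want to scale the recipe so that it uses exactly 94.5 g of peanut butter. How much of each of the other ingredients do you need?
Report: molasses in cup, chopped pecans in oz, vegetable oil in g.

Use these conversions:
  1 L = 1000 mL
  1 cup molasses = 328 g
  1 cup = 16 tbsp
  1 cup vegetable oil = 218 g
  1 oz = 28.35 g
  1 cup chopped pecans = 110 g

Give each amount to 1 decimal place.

molasses: 0.1 cup; chopped pecans: 2.9 oz; vegetable oil: 439.0 g

The original recipe has 170.1 g of peanut butter, so the scaling factor is 94.5 ÷ 170.1 = 5/9.
molasses: 2.5 oz × 5/9 × 28.35 g/oz ÷ 328 g/cup ≈ 0.1 cup
chopped pecans: 4/3 cup × 5/9 × 110 g/cup ÷ 28.35 g/oz ≈ 2.9 oz
vegetable oil: (3 cup + 10 tbsp = 3.625 cup) × 5/9 × 218 g/cup ≈ 439.0 g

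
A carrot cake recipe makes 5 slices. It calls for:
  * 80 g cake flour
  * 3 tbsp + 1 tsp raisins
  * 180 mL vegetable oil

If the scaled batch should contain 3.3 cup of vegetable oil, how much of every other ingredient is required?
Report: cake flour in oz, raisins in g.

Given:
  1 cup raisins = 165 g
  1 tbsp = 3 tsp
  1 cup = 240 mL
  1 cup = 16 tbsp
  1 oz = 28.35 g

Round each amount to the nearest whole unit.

The original recipe has 0.75 cup of vegetable oil, so the scaling factor is 3.3 ÷ 0.75 = 22/5 = 4.4.
cake flour: 80 g × 22/5 ÷ 28.35 g/oz ≈ 12 oz
raisins: (3 tbsp + 1 tsp = 10/3 tbsp) × 22/5 ÷ 16 tbsp/cup × 165 g/cup ≈ 151 g

cake flour: 12 oz; raisins: 151 g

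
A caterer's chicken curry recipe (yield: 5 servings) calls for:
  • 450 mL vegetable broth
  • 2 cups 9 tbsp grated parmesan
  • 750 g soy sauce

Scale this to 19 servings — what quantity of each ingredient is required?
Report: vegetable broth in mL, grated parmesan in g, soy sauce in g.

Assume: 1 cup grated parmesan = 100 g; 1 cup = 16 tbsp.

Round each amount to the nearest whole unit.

Scaling factor: 19/5 = 3.8.
vegetable broth: 450 mL × 19/5 = 1710 mL
grated parmesan: (2 cup + 9 tbsp = 2.5625 cup) × 19/5 × 100 g/cup ≈ 974 g
soy sauce: 750 g × 19/5 = 2850 g

vegetable broth: 1710 mL; grated parmesan: 974 g; soy sauce: 2850 g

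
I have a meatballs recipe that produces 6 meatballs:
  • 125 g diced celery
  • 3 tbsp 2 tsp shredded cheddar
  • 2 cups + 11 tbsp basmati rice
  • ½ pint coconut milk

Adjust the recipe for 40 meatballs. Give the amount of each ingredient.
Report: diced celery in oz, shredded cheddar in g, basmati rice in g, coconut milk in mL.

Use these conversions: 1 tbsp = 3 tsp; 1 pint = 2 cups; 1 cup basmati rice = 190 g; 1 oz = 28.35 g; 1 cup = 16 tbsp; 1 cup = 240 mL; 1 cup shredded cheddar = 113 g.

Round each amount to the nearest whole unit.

diced celery: 29 oz; shredded cheddar: 173 g; basmati rice: 3404 g; coconut milk: 1600 mL

Scaling factor: 40/6 = 20/3.
diced celery: 125 g × 20/3 ÷ 28.35 g/oz ≈ 29 oz
shredded cheddar: (3 tbsp + 2 tsp = 11/3 tbsp) × 20/3 ÷ 16 tbsp/cup × 113 g/cup ≈ 173 g
basmati rice: (2 cup + 11 tbsp = 2.6875 cup) × 20/3 × 190 g/cup ≈ 3404 g
coconut milk: 0.5 pint × 20/3 × 2 cup/pint × 240 mL/cup = 1600 mL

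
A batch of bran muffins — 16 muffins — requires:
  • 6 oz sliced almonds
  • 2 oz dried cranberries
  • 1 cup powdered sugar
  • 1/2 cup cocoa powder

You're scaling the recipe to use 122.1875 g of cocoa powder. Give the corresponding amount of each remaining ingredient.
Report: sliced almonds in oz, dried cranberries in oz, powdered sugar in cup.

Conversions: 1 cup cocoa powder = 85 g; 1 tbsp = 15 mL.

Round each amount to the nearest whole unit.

sliced almonds: 17 oz; dried cranberries: 6 oz; powdered sugar: 3 cup

The original recipe has 42.5 g of cocoa powder, so the scaling factor is 122.1875 ÷ 42.5 = 23/8 = 2.875.
sliced almonds: 6 oz × 23/8 ≈ 17 oz
dried cranberries: 2 oz × 23/8 ≈ 6 oz
powdered sugar: 1 cup × 23/8 ≈ 3 cup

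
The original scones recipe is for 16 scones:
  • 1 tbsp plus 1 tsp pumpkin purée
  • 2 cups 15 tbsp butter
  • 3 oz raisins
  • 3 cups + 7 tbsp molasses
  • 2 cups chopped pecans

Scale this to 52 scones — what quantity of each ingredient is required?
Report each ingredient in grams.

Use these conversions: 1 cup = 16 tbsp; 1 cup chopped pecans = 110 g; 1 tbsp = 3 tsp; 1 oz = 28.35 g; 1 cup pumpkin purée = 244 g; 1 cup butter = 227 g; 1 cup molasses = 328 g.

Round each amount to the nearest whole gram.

Scaling factor: 52/16 = 13/4 = 3.25.
pumpkin purée: (1 tbsp + 1 tsp = 4/3 tbsp) × 13/4 ÷ 16 tbsp/cup × 244 g/cup ≈ 66 g
butter: (2 cup + 15 tbsp = 2.9375 cup) × 13/4 × 227 g/cup ≈ 2167 g
raisins: 3 oz × 13/4 × 28.35 g/oz ≈ 276 g
molasses: (3 cup + 7 tbsp = 3.4375 cup) × 13/4 × 328 g/cup ≈ 3664 g
chopped pecans: 2 cup × 13/4 × 110 g/cup = 715 g

pumpkin purée: 66 g; butter: 2167 g; raisins: 276 g; molasses: 3664 g; chopped pecans: 715 g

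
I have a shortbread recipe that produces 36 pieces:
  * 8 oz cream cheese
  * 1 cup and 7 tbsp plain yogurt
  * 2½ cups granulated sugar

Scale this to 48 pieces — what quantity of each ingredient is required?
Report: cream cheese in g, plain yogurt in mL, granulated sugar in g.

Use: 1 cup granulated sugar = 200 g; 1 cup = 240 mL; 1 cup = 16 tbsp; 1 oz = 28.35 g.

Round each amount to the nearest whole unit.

Scaling factor: 48/36 = 4/3.
cream cheese: 8 oz × 4/3 × 28.35 g/oz ≈ 302 g
plain yogurt: (1 cup + 7 tbsp = 1.4375 cup) × 4/3 × 240 mL/cup = 460 mL
granulated sugar: 2.5 cup × 4/3 × 200 g/cup ≈ 667 g

cream cheese: 302 g; plain yogurt: 460 mL; granulated sugar: 667 g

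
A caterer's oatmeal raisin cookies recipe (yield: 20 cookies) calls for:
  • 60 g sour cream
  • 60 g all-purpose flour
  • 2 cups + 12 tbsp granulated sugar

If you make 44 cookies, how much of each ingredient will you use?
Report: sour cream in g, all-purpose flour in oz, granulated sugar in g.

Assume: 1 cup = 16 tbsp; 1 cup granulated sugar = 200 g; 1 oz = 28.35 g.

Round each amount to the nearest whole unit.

Scaling factor: 44/20 = 11/5 = 2.2.
sour cream: 60 g × 11/5 = 132 g
all-purpose flour: 60 g × 11/5 ÷ 28.35 g/oz ≈ 5 oz
granulated sugar: (2 cup + 12 tbsp = 2.75 cup) × 11/5 × 200 g/cup = 1210 g

sour cream: 132 g; all-purpose flour: 5 oz; granulated sugar: 1210 g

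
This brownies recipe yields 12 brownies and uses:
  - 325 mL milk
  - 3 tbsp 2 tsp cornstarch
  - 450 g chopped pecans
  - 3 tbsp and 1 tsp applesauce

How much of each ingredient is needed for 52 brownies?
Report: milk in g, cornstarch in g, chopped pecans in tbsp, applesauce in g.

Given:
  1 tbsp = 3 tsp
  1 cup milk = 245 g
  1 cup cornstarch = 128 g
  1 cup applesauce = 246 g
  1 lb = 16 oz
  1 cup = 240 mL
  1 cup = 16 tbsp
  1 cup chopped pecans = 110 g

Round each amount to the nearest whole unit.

Scaling factor: 52/12 = 13/3.
milk: 325 mL × 13/3 ÷ 240 mL/cup × 245 g/cup ≈ 1438 g
cornstarch: (3 tbsp + 2 tsp = 11/3 tbsp) × 13/3 ÷ 16 tbsp/cup × 128 g/cup ≈ 127 g
chopped pecans: 450 g × 13/3 ÷ 110 g/cup × 16 tbsp/cup ≈ 284 tbsp
applesauce: (3 tbsp + 1 tsp = 10/3 tbsp) × 13/3 ÷ 16 tbsp/cup × 246 g/cup ≈ 222 g

milk: 1438 g; cornstarch: 127 g; chopped pecans: 284 tbsp; applesauce: 222 g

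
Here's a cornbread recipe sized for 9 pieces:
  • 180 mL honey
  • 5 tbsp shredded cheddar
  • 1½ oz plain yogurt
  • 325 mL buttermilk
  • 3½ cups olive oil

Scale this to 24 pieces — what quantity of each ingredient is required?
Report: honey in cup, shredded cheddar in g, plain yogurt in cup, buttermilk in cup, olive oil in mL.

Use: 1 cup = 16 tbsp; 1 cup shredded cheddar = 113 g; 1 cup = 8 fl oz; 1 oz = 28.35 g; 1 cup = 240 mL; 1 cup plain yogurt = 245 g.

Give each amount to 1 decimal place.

Scaling factor: 24/9 = 8/3.
honey: 180 mL × 8/3 ÷ 240 mL/cup = 2.0 cup
shredded cheddar: 5 tbsp × 8/3 ÷ 16 tbsp/cup × 113 g/cup ≈ 94.2 g
plain yogurt: 1.5 oz × 8/3 × 28.35 g/oz ÷ 245 g/cup ≈ 0.5 cup
buttermilk: 325 mL × 8/3 ÷ 240 mL/cup ≈ 3.6 cup
olive oil: 3.5 cup × 8/3 × 240 mL/cup = 2240.0 mL

honey: 2.0 cup; shredded cheddar: 94.2 g; plain yogurt: 0.5 cup; buttermilk: 3.6 cup; olive oil: 2240.0 mL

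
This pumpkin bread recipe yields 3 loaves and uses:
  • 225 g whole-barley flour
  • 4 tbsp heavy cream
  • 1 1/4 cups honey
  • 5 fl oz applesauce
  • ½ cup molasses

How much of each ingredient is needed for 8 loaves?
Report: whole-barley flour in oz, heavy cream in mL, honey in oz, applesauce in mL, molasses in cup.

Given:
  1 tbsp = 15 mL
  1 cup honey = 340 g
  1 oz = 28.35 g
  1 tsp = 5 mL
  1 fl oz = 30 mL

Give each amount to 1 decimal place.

whole-barley flour: 21.2 oz; heavy cream: 160.0 mL; honey: 40.0 oz; applesauce: 400.0 mL; molasses: 1.3 cup

Scaling factor: 8/3.
whole-barley flour: 225 g × 8/3 ÷ 28.35 g/oz ≈ 21.2 oz
heavy cream: 4 tbsp × 8/3 × 15 mL/tbsp = 160.0 mL
honey: 1.25 cup × 8/3 × 340 g/cup ÷ 28.35 g/oz ≈ 40.0 oz
applesauce: 5 fl oz × 8/3 × 30 mL/fl oz = 400.0 mL
molasses: 0.5 cup × 8/3 ≈ 1.3 cup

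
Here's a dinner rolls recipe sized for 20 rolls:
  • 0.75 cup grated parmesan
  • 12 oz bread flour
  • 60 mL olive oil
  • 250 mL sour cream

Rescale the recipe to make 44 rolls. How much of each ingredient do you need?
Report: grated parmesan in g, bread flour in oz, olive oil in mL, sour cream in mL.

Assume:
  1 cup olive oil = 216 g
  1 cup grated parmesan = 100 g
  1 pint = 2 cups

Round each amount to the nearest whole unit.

Scaling factor: 44/20 = 11/5 = 2.2.
grated parmesan: 0.75 cup × 11/5 × 100 g/cup = 165 g
bread flour: 12 oz × 11/5 ≈ 26 oz
olive oil: 60 mL × 11/5 = 132 mL
sour cream: 250 mL × 11/5 = 550 mL

grated parmesan: 165 g; bread flour: 26 oz; olive oil: 132 mL; sour cream: 550 mL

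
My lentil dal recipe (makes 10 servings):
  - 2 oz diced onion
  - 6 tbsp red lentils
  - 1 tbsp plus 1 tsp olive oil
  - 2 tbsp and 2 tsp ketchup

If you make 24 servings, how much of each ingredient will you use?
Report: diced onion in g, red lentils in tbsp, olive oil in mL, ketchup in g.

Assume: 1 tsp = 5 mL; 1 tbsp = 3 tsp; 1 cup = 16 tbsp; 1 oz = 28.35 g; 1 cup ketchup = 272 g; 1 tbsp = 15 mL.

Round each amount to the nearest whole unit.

diced onion: 136 g; red lentils: 14 tbsp; olive oil: 48 mL; ketchup: 109 g

Scaling factor: 24/10 = 12/5 = 2.4.
diced onion: 2 oz × 12/5 × 28.35 g/oz ≈ 136 g
red lentils: 6 tbsp × 12/5 ≈ 14 tbsp
olive oil: (1 tbsp + 1 tsp = 4/3 tbsp) × 12/5 × 15 mL/tbsp = 48 mL
ketchup: (2 tbsp + 2 tsp = 8/3 tbsp) × 12/5 ÷ 16 tbsp/cup × 272 g/cup ≈ 109 g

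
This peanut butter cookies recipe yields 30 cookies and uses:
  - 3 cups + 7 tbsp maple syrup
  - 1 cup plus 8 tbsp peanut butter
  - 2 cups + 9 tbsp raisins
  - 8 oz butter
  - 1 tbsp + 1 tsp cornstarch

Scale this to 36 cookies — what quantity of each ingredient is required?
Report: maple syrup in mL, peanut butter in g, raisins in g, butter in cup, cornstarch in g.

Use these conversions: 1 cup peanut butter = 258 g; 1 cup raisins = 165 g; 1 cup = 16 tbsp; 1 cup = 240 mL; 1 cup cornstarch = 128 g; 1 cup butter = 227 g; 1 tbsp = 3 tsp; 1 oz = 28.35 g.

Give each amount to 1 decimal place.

Scaling factor: 36/30 = 6/5 = 1.2.
maple syrup: (3 cup + 7 tbsp = 3.4375 cup) × 6/5 × 240 mL/cup = 990.0 mL
peanut butter: (1 cup + 8 tbsp = 1.5 cup) × 6/5 × 258 g/cup = 464.4 g
raisins: (2 cup + 9 tbsp = 2.5625 cup) × 6/5 × 165 g/cup ≈ 507.4 g
butter: 8 oz × 6/5 × 28.35 g/oz ÷ 227 g/cup ≈ 1.2 cup
cornstarch: (1 tbsp + 1 tsp = 4/3 tbsp) × 6/5 ÷ 16 tbsp/cup × 128 g/cup = 12.8 g

maple syrup: 990.0 mL; peanut butter: 464.4 g; raisins: 507.4 g; butter: 1.2 cup; cornstarch: 12.8 g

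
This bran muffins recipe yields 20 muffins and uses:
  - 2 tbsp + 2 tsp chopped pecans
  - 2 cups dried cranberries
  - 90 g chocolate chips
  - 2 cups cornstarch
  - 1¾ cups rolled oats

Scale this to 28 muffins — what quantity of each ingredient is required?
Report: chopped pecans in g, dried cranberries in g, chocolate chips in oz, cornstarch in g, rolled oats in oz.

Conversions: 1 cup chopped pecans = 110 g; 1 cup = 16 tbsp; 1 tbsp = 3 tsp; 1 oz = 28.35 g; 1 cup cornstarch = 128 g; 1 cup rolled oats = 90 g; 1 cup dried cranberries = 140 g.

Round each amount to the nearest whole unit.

chopped pecans: 26 g; dried cranberries: 392 g; chocolate chips: 4 oz; cornstarch: 358 g; rolled oats: 8 oz

Scaling factor: 28/20 = 7/5 = 1.4.
chopped pecans: (2 tbsp + 2 tsp = 8/3 tbsp) × 7/5 ÷ 16 tbsp/cup × 110 g/cup ≈ 26 g
dried cranberries: 2 cup × 7/5 × 140 g/cup = 392 g
chocolate chips: 90 g × 7/5 ÷ 28.35 g/oz ≈ 4 oz
cornstarch: 2 cup × 7/5 × 128 g/cup ≈ 358 g
rolled oats: 1.75 cup × 7/5 × 90 g/cup ÷ 28.35 g/oz ≈ 8 oz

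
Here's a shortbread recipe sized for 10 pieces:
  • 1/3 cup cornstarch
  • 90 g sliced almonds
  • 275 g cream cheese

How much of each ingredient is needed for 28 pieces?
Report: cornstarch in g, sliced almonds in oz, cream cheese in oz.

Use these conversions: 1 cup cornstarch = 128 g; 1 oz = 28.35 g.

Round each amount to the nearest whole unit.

Scaling factor: 28/10 = 14/5 = 2.8.
cornstarch: 1/3 cup × 14/5 × 128 g/cup ≈ 119 g
sliced almonds: 90 g × 14/5 ÷ 28.35 g/oz ≈ 9 oz
cream cheese: 275 g × 14/5 ÷ 28.35 g/oz ≈ 27 oz

cornstarch: 119 g; sliced almonds: 9 oz; cream cheese: 27 oz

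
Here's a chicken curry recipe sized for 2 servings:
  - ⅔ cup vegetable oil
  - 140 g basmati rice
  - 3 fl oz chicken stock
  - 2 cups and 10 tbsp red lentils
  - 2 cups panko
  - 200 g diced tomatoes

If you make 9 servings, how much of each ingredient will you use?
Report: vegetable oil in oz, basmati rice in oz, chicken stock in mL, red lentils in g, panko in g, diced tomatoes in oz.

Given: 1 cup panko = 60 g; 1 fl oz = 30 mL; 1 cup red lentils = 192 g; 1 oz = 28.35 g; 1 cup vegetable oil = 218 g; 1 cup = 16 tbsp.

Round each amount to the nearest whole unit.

vegetable oil: 23 oz; basmati rice: 22 oz; chicken stock: 405 mL; red lentils: 2268 g; panko: 540 g; diced tomatoes: 32 oz

Scaling factor: 9/2 = 4.5.
vegetable oil: 2/3 cup × 9/2 × 218 g/cup ÷ 28.35 g/oz ≈ 23 oz
basmati rice: 140 g × 9/2 ÷ 28.35 g/oz ≈ 22 oz
chicken stock: 3 fl oz × 9/2 × 30 mL/fl oz = 405 mL
red lentils: (2 cup + 10 tbsp = 2.625 cup) × 9/2 × 192 g/cup = 2268 g
panko: 2 cup × 9/2 × 60 g/cup = 540 g
diced tomatoes: 200 g × 9/2 ÷ 28.35 g/oz ≈ 32 oz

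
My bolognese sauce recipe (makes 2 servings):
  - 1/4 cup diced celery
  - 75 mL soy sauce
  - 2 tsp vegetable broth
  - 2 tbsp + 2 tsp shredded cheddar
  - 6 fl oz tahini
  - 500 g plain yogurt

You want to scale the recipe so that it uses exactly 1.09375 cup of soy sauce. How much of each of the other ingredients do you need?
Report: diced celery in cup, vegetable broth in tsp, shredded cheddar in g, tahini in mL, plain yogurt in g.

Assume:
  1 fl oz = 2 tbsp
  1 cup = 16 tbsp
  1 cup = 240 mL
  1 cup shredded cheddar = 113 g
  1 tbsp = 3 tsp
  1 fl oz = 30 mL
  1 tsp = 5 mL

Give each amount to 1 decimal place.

diced celery: 0.9 cup; vegetable broth: 7.0 tsp; shredded cheddar: 65.9 g; tahini: 630.0 mL; plain yogurt: 1750.0 g

The original recipe has 0.3125 cup of soy sauce, so the scaling factor is 1.09375 ÷ 0.3125 = 7/2 = 3.5.
diced celery: 0.25 cup × 7/2 ≈ 0.9 cup
vegetable broth: 2 tsp × 7/2 = 7.0 tsp
shredded cheddar: (2 tbsp + 2 tsp = 8/3 tbsp) × 7/2 ÷ 16 tbsp/cup × 113 g/cup ≈ 65.9 g
tahini: 6 fl oz × 7/2 × 30 mL/fl oz = 630.0 mL
plain yogurt: 500 g × 7/2 = 1750.0 g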